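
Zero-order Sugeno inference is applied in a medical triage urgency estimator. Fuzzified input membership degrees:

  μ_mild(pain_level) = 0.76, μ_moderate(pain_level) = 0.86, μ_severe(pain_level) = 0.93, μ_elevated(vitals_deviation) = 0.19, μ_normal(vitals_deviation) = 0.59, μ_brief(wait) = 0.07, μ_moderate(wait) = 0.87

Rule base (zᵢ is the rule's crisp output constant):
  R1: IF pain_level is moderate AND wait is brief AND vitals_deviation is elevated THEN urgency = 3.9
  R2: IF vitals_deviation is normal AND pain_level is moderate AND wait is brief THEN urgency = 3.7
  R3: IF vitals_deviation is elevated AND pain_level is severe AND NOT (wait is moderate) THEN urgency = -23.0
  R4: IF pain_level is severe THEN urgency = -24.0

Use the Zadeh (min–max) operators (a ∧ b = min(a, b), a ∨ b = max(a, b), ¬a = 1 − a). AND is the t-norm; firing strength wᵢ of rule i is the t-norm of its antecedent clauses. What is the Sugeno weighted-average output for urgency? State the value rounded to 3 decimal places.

R1 (z=3.9): moderate=0.86, brief=0.07, elevated=0.19; AND[min(a, b)] → w = 0.07
R2 (z=3.7): normal=0.59, moderate=0.86, brief=0.07; AND[min(a, b)] → w = 0.07
R3 (z=-23.0): elevated=0.19, severe=0.93, ¬moderate=1−0.87=0.13; AND[min(a, b)] → w = 0.13
R4 (z=-24.0): severe=0.93 → w = 0.93
Weighted average = (0.07·3.9 + 0.07·3.7 + 0.13·-23.0 + 0.93·-24.0) / (0.07 + 0.07 + 0.13 + 0.93)
  = -24.7780 / 1.2000 = -20.648

-20.648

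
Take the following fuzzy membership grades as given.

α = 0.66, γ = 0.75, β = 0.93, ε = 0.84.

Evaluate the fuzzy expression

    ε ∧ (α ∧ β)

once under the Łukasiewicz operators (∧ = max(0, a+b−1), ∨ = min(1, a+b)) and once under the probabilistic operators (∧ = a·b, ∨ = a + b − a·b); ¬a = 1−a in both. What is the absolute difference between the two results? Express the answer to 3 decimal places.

0.086

Under Łukasiewicz:
  α ∧ β = max(0, a+b−1) on (0.66, 0.93) = 0.59
  ε ∧ (α ∧ β) = max(0, a+b−1) on (0.84, 0.59) = 0.43
  → value = 0.4300
Under probabilistic:
  α ∧ β = a·b on (0.6600, 0.9300) = 0.6138
  ε ∧ (α ∧ β) = a·b on (0.8400, 0.6138) = 0.5156
  → value = 0.5156
|0.4300 − 0.5156| = 0.086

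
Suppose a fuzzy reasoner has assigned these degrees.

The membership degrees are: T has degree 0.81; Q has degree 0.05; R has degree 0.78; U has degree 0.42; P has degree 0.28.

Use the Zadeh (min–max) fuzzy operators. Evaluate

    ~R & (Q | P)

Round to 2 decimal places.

0.22

~R = 1 − 0.78 = 0.22
Q | P = max(a, b) on (0.05, 0.28) = 0.28
~R & (Q | P) = min(a, b) on (0.22, 0.28) = 0.22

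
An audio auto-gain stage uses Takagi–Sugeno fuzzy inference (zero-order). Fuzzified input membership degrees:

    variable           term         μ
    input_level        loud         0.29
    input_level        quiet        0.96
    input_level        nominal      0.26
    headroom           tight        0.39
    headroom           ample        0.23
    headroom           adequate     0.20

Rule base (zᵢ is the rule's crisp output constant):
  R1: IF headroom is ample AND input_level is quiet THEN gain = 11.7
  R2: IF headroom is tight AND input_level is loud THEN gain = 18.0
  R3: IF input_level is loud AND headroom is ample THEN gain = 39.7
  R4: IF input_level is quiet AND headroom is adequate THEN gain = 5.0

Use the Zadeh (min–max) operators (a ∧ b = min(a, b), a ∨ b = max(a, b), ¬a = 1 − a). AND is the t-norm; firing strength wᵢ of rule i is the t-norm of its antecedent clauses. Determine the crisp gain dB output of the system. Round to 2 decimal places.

18.99

R1 (z=11.7): ample=0.23, quiet=0.96; AND[min(a, b)] → w = 0.23
R2 (z=18.0): tight=0.39, loud=0.29; AND[min(a, b)] → w = 0.29
R3 (z=39.7): loud=0.29, ample=0.23; AND[min(a, b)] → w = 0.23
R4 (z=5.0): quiet=0.96, adequate=0.20; AND[min(a, b)] → w = 0.20
Weighted average = (0.23·11.7 + 0.29·18.0 + 0.23·39.7 + 0.20·5.0) / (0.23 + 0.29 + 0.23 + 0.20)
  = 18.0420 / 0.9500 = 18.99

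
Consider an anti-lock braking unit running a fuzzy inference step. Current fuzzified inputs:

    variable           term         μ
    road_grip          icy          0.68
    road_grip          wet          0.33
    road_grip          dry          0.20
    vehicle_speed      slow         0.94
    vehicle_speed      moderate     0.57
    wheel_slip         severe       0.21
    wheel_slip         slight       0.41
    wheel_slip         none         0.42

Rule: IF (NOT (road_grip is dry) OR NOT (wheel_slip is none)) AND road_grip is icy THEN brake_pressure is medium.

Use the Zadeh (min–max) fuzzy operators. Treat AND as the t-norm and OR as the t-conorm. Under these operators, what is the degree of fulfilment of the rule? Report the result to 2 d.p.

0.68

firing strength: (¬dry=1−0.20=0.80 OR ¬none=1−0.42=0.58) = 0.80; AND[min(a, b)] with icy=0.68 → w = 0.68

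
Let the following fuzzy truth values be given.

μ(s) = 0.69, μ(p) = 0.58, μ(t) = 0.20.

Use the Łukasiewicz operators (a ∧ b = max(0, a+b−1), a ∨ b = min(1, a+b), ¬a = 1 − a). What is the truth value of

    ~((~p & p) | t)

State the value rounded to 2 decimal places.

0.80

~p = 1 − 0.58 = 0.42
~p & p = max(0, a+b−1) on (0.42, 0.58) = 0.00
(~p & p) | t = min(1, a+b) on (0.00, 0.20) = 0.20
~((~p & p) | t) = 1 − 0.20 = 0.80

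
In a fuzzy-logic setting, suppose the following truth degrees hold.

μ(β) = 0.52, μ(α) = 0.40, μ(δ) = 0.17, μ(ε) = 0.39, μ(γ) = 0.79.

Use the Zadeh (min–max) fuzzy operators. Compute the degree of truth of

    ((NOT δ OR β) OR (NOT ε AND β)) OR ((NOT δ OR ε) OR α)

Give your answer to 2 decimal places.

NOT δ = 1 − 0.17 = 0.83
NOT δ OR β = max(a, b) on (0.83, 0.52) = 0.83
NOT ε = 1 − 0.39 = 0.61
NOT ε AND β = min(a, b) on (0.61, 0.52) = 0.52
(NOT δ OR β) OR (NOT ε AND β) = max(a, b) on (0.83, 0.52) = 0.83
NOT δ = 1 − 0.17 = 0.83
NOT δ OR ε = max(a, b) on (0.83, 0.39) = 0.83
(NOT δ OR ε) OR α = max(a, b) on (0.83, 0.40) = 0.83
((NOT δ OR β) OR (NOT ε AND β)) OR ((NOT δ OR ε) OR α) = max(a, b) on (0.83, 0.83) = 0.83

0.83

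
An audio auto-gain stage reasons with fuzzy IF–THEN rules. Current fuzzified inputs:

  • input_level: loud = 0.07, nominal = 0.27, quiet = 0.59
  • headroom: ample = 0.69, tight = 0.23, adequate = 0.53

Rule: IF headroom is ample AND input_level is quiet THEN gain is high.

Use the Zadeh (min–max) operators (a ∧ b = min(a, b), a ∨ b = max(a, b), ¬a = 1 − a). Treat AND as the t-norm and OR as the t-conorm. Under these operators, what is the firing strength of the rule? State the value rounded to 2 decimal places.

0.59

firing strength: ample=0.69, quiet=0.59; AND[min(a, b)] → w = 0.59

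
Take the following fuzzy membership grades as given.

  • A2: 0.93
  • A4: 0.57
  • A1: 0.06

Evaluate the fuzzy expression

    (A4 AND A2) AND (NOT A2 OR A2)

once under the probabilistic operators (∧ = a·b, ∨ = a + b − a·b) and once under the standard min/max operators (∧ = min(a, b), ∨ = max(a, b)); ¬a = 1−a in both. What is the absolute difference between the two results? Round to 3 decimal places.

Under probabilistic:
  A4 AND A2 = a·b on (0.5700, 0.9300) = 0.5301
  NOT A2 = 1 − 0.9300 = 0.0700
  NOT A2 OR A2 = a + b − a·b on (0.0700, 0.9300) = 0.9349
  (A4 AND A2) AND (NOT A2 OR A2) = a·b on (0.5301, 0.9349) = 0.4956
  → value = 0.4956
Under standard min/max:
  A4 AND A2 = min(a, b) on (0.57, 0.93) = 0.57
  NOT A2 = 1 − 0.93 = 0.07
  NOT A2 OR A2 = max(a, b) on (0.07, 0.93) = 0.93
  (A4 AND A2) AND (NOT A2 OR A2) = min(a, b) on (0.57, 0.93) = 0.57
  → value = 0.5700
|0.4956 − 0.5700| = 0.074

0.074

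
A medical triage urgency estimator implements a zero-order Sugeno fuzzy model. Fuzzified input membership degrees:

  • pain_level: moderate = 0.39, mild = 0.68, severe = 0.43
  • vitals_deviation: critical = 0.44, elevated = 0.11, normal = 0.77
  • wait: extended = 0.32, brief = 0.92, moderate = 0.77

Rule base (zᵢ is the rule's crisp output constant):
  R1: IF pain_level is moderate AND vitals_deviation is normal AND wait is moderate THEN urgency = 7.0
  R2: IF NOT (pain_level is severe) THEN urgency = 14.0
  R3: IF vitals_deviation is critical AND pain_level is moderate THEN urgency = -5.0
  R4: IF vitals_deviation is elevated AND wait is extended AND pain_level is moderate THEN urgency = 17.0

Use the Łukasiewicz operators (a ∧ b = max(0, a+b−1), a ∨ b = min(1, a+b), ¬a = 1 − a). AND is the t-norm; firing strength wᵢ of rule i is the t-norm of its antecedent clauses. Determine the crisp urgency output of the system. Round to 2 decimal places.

R1 (z=7.0): moderate=0.39, normal=0.77, moderate=0.77; AND[max(0, a+b−1)] → w = 0.00
R2 (z=14.0): ¬severe=1−0.43=0.57 → w = 0.57
R3 (z=-5.0): critical=0.44, moderate=0.39; AND[max(0, a+b−1)] → w = 0.00
R4 (z=17.0): elevated=0.11, extended=0.32, moderate=0.39; AND[max(0, a+b−1)] → w = 0.00
Weighted average = (0.00·7.0 + 0.57·14.0 + 0.00·-5.0 + 0.00·17.0) / (0.00 + 0.57 + 0.00 + 0.00)
  = 7.9800 / 0.5700 = 14.00

14.00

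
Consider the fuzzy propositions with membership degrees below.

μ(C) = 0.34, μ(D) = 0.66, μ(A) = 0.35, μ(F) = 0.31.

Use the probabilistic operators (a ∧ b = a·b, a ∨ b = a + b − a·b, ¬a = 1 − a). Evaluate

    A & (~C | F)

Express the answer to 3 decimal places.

0.268

~C = 1 − 0.3400 = 0.6600
~C | F = a + b − a·b on (0.6600, 0.3100) = 0.7654
A & (~C | F) = a·b on (0.3500, 0.7654) = 0.2679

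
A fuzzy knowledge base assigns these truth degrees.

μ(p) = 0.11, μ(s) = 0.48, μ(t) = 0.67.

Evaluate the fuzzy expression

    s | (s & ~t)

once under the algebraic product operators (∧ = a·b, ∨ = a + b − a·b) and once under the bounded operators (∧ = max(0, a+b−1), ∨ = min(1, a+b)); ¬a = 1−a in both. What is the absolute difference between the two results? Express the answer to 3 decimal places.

0.082

Under algebraic product:
  ~t = 1 − 0.6700 = 0.3300
  s & ~t = a·b on (0.4800, 0.3300) = 0.1584
  s | (s & ~t) = a + b − a·b on (0.4800, 0.1584) = 0.5624
  → value = 0.5624
Under bounded:
  ~t = 1 − 0.67 = 0.33
  s & ~t = max(0, a+b−1) on (0.48, 0.33) = 0.00
  s | (s & ~t) = min(1, a+b) on (0.48, 0.00) = 0.48
  → value = 0.4800
|0.5624 − 0.4800| = 0.082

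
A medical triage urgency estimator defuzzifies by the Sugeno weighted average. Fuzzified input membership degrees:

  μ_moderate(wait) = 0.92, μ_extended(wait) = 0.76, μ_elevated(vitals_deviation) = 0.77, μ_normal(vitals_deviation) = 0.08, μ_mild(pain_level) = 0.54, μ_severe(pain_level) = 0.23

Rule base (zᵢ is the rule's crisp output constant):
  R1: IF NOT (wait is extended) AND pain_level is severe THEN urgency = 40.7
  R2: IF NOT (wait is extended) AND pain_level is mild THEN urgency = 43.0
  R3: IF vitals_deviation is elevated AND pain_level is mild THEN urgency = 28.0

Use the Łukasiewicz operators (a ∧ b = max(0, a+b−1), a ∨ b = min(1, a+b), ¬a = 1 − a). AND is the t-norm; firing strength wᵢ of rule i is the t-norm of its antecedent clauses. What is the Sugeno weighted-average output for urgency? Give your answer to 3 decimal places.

R1 (z=40.7): ¬extended=1−0.76=0.24, severe=0.23; AND[max(0, a+b−1)] → w = 0.00
R2 (z=43.0): ¬extended=1−0.76=0.24, mild=0.54; AND[max(0, a+b−1)] → w = 0.00
R3 (z=28.0): elevated=0.77, mild=0.54; AND[max(0, a+b−1)] → w = 0.31
Weighted average = (0.00·40.7 + 0.00·43.0 + 0.31·28.0) / (0.00 + 0.00 + 0.31)
  = 8.6800 / 0.3100 = 28.000

28.000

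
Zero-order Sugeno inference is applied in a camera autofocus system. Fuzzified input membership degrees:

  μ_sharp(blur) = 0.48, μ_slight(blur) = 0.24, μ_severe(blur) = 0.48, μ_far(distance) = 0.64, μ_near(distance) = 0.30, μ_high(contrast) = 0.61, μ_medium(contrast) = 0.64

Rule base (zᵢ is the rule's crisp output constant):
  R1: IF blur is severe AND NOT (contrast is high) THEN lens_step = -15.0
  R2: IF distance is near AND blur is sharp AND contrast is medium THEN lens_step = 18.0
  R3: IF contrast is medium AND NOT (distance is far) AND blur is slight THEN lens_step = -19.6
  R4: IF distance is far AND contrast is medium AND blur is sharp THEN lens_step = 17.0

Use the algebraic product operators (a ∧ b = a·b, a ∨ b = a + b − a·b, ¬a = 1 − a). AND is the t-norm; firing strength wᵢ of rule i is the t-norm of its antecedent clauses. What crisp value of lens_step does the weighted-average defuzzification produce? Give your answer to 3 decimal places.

R1 (z=-15.0): severe=0.48, ¬high=1−0.61=0.39; AND[a·b] → w = 0.1872
R2 (z=18.0): near=0.30, sharp=0.48, medium=0.64; AND[a·b] → w = 0.0922
R3 (z=-19.6): medium=0.64, ¬far=1−0.64=0.36, slight=0.24; AND[a·b] → w = 0.0553
R4 (z=17.0): far=0.64, medium=0.64, sharp=0.48; AND[a·b] → w = 0.1966
Weighted average = (0.1872·-15.0 + 0.0922·18.0 + 0.0553·-19.6 + 0.1966·17.0) / (0.1872 + 0.0922 + 0.0553 + 0.1966)
  = 1.1094 / 0.5313 = 2.088

2.088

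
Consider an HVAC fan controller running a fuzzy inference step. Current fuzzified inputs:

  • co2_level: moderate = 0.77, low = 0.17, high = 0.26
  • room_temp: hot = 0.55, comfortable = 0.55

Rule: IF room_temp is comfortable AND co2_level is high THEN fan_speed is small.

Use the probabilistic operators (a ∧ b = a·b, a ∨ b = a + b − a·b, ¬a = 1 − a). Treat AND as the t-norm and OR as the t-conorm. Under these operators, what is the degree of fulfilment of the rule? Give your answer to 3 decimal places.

firing strength: comfortable=0.55, high=0.26; AND[a·b] → w = 0.1430

0.143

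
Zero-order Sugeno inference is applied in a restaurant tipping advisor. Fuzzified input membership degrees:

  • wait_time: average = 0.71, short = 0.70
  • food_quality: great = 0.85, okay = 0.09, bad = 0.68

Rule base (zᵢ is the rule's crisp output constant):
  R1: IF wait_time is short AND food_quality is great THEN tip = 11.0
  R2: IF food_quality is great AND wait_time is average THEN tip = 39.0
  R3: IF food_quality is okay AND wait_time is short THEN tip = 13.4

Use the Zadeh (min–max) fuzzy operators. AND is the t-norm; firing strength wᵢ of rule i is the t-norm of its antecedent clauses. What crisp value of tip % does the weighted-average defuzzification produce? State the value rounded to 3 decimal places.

R1 (z=11.0): short=0.70, great=0.85; AND[min(a, b)] → w = 0.70
R2 (z=39.0): great=0.85, average=0.71; AND[min(a, b)] → w = 0.71
R3 (z=13.4): okay=0.09, short=0.70; AND[min(a, b)] → w = 0.09
Weighted average = (0.70·11.0 + 0.71·39.0 + 0.09·13.4) / (0.70 + 0.71 + 0.09)
  = 36.5960 / 1.5000 = 24.397

24.397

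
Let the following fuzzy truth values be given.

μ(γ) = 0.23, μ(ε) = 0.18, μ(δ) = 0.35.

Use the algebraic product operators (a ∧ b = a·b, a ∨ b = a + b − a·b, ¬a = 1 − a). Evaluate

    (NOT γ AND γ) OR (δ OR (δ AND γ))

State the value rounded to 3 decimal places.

0.508

NOT γ = 1 − 0.2300 = 0.7700
NOT γ AND γ = a·b on (0.7700, 0.2300) = 0.1771
δ AND γ = a·b on (0.3500, 0.2300) = 0.0805
δ OR (δ AND γ) = a + b − a·b on (0.3500, 0.0805) = 0.4023
(NOT γ AND γ) OR (δ OR (δ AND γ)) = a + b − a·b on (0.1771, 0.4023) = 0.5082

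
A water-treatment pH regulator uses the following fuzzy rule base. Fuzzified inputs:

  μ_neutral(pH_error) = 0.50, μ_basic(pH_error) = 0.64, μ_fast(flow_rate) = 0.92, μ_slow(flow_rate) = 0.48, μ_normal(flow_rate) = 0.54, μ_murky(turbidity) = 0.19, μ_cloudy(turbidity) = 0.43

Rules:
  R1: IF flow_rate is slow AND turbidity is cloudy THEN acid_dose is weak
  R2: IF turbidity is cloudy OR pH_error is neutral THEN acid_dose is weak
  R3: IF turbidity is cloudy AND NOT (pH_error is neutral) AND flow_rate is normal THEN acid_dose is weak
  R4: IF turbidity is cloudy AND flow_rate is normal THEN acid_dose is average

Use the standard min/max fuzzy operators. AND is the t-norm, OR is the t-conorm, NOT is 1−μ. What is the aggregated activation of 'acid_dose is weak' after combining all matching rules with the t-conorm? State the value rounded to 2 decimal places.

R1: slow=0.48, cloudy=0.43; AND[min(a, b)] → w = 0.43
R2: cloudy=0.43, neutral=0.50; OR[max(a, b)] → w = 0.50
R3: cloudy=0.43, ¬neutral=1−0.50=0.50, normal=0.54; AND[min(a, b)] → w = 0.43
R4: cloudy=0.43, normal=0.54; AND[min(a, b)] → w = 0.43
Rules with consequent 'weak': {R1, R2, R3} → strengths 0.43, 0.50, 0.43
Aggregate via t-conorm [max(a, b)]: 0.50

0.50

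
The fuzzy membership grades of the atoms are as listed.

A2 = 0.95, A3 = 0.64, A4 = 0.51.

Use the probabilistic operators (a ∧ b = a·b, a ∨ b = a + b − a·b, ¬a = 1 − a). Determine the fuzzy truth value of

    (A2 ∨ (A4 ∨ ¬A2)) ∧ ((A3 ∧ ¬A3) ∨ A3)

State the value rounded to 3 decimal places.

¬A2 = 1 − 0.9500 = 0.0500
A4 ∨ ¬A2 = a + b − a·b on (0.5100, 0.0500) = 0.5345
A2 ∨ (A4 ∨ ¬A2) = a + b − a·b on (0.9500, 0.5345) = 0.9767
¬A3 = 1 − 0.6400 = 0.3600
A3 ∧ ¬A3 = a·b on (0.6400, 0.3600) = 0.2304
(A3 ∧ ¬A3) ∨ A3 = a + b − a·b on (0.2304, 0.6400) = 0.7229
(A2 ∨ (A4 ∨ ¬A2)) ∧ ((A3 ∧ ¬A3) ∨ A3) = a·b on (0.9767, 0.7229) = 0.7061

0.706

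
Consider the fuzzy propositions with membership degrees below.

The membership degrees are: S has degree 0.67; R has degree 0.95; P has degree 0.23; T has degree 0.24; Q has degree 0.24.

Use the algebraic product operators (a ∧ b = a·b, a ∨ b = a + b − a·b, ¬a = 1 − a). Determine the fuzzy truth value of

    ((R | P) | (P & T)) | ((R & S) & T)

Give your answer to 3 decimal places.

0.969

R | P = a + b − a·b on (0.9500, 0.2300) = 0.9615
P & T = a·b on (0.2300, 0.2400) = 0.0552
(R | P) | (P & T) = a + b − a·b on (0.9615, 0.0552) = 0.9636
R & S = a·b on (0.9500, 0.6700) = 0.6365
(R & S) & T = a·b on (0.6365, 0.2400) = 0.1528
((R | P) | (P & T)) | ((R & S) & T) = a + b − a·b on (0.9636, 0.1528) = 0.9692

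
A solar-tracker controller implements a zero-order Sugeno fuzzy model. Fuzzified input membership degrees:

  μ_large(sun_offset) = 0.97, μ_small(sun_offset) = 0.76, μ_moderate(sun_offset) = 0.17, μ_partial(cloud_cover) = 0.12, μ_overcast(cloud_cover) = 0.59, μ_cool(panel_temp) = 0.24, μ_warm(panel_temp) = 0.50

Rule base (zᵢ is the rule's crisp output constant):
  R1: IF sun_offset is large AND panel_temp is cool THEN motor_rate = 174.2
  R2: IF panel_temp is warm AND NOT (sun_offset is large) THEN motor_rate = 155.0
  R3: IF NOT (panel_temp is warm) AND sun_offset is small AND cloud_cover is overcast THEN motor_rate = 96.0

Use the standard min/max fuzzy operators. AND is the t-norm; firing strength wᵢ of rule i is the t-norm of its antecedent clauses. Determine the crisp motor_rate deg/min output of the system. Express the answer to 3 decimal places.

R1 (z=174.2): large=0.97, cool=0.24; AND[min(a, b)] → w = 0.24
R2 (z=155.0): warm=0.50, ¬large=1−0.97=0.03; AND[min(a, b)] → w = 0.03
R3 (z=96.0): ¬warm=1−0.50=0.50, small=0.76, overcast=0.59; AND[min(a, b)] → w = 0.50
Weighted average = (0.24·174.2 + 0.03·155.0 + 0.50·96.0) / (0.24 + 0.03 + 0.50)
  = 94.4580 / 0.7700 = 122.673

122.673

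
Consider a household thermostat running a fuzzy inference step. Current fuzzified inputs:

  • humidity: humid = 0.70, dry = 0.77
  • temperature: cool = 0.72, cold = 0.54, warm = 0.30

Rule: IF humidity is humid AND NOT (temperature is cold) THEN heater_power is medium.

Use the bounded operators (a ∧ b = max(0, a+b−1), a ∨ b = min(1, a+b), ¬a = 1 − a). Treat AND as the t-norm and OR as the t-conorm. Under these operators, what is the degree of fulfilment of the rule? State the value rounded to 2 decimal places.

0.16

firing strength: humid=0.70, ¬cold=1−0.54=0.46; AND[max(0, a+b−1)] → w = 0.16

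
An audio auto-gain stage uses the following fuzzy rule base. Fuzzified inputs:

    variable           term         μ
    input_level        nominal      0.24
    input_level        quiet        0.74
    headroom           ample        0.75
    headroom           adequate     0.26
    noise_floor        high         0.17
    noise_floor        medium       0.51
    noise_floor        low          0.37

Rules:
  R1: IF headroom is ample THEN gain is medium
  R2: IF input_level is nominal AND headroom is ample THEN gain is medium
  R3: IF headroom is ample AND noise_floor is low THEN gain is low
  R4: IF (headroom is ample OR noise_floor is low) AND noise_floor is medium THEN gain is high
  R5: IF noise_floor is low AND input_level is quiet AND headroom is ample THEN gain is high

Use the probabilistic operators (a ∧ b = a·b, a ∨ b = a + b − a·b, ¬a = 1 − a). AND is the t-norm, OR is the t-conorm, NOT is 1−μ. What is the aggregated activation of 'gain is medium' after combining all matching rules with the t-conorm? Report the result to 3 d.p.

R1: ample=0.75 → w = 0.7500
R2: nominal=0.24, ample=0.75; AND[a·b] → w = 0.1800
R3: ample=0.75, low=0.37; AND[a·b] → w = 0.2775
R4: (ample=0.75 OR low=0.37) = 0.8425; AND[a·b] with medium=0.51 → w = 0.4297
R5: low=0.37, quiet=0.74, ample=0.75; AND[a·b] → w = 0.2053
Rules with consequent 'medium': {R1, R2} → strengths 0.7500, 0.1800
Aggregate via t-conorm [a + b − a·b]: 0.7950

0.795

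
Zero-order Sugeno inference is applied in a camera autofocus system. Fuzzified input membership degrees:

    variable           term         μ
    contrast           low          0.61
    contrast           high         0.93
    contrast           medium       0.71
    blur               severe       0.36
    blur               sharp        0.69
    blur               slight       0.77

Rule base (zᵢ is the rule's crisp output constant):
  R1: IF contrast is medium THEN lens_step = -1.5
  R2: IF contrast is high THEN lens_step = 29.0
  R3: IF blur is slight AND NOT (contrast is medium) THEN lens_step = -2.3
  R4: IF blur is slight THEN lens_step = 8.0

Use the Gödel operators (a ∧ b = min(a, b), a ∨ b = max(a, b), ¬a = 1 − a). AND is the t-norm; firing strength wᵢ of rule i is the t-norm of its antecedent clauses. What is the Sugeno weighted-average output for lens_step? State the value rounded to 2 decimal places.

11.63

R1 (z=-1.5): medium=0.71 → w = 0.71
R2 (z=29.0): high=0.93 → w = 0.93
R3 (z=-2.3): slight=0.77, ¬medium=1−0.71=0.29; AND[min(a, b)] → w = 0.29
R4 (z=8.0): slight=0.77 → w = 0.77
Weighted average = (0.71·-1.5 + 0.93·29.0 + 0.29·-2.3 + 0.77·8.0) / (0.71 + 0.93 + 0.29 + 0.77)
  = 31.3980 / 2.7000 = 11.63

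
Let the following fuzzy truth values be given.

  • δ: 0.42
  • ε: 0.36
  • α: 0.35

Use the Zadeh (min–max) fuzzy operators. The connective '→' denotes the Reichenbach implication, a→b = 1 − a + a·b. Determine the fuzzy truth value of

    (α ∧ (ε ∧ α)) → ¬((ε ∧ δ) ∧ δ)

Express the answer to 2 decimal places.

0.87

ε ∧ α = min(a, b) on (0.36, 0.35) = 0.35
α ∧ (ε ∧ α) = min(a, b) on (0.35, 0.35) = 0.35
ε ∧ δ = min(a, b) on (0.36, 0.42) = 0.36
(ε ∧ δ) ∧ δ = min(a, b) on (0.36, 0.42) = 0.36
¬((ε ∧ δ) ∧ δ) = 1 − 0.36 = 0.64
(α ∧ (ε ∧ α)) → ¬((ε ∧ δ) ∧ δ)  [Reichenbach: 1 − a + a·b] with a=0.35, b=0.64 → 0.87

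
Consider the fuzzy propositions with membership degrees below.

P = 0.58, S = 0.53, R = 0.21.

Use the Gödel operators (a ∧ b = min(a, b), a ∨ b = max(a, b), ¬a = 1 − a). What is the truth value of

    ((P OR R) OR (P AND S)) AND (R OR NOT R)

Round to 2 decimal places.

0.58

P OR R = max(a, b) on (0.58, 0.21) = 0.58
P AND S = min(a, b) on (0.58, 0.53) = 0.53
(P OR R) OR (P AND S) = max(a, b) on (0.58, 0.53) = 0.58
NOT R = 1 − 0.21 = 0.79
R OR NOT R = max(a, b) on (0.21, 0.79) = 0.79
((P OR R) OR (P AND S)) AND (R OR NOT R) = min(a, b) on (0.58, 0.79) = 0.58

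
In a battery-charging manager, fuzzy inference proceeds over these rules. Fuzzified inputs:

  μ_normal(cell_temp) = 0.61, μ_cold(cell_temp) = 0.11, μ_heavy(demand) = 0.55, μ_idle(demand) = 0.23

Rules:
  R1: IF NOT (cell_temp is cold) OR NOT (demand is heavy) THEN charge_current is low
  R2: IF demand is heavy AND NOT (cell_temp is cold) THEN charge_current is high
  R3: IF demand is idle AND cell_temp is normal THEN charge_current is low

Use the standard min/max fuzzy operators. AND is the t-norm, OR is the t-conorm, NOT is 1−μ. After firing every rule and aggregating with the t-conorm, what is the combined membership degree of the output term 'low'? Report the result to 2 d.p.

0.89

R1: ¬cold=1−0.11=0.89, ¬heavy=1−0.55=0.45; OR[max(a, b)] → w = 0.89
R2: heavy=0.55, ¬cold=1−0.11=0.89; AND[min(a, b)] → w = 0.55
R3: idle=0.23, normal=0.61; AND[min(a, b)] → w = 0.23
Rules with consequent 'low': {R1, R3} → strengths 0.89, 0.23
Aggregate via t-conorm [max(a, b)]: 0.89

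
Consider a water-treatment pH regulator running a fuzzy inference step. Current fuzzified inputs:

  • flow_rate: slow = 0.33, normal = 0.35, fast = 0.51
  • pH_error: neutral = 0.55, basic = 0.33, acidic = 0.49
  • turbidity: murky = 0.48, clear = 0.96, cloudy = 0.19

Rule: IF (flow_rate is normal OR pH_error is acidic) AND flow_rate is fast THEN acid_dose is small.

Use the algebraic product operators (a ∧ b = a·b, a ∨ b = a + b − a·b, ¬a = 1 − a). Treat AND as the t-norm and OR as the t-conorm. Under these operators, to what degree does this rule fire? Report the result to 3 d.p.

firing strength: (normal=0.35 OR acidic=0.49) = 0.6685; AND[a·b] with fast=0.51 → w = 0.3409

0.341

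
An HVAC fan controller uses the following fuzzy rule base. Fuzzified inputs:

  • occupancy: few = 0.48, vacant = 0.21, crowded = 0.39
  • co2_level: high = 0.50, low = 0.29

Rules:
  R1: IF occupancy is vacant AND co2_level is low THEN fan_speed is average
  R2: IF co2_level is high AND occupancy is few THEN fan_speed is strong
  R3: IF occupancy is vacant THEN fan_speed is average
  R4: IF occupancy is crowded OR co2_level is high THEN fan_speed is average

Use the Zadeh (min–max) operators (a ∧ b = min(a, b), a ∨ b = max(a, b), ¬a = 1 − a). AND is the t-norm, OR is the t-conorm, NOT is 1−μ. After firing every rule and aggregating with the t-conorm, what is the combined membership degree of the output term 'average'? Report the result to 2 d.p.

0.50

R1: vacant=0.21, low=0.29; AND[min(a, b)] → w = 0.21
R2: high=0.50, few=0.48; AND[min(a, b)] → w = 0.48
R3: vacant=0.21 → w = 0.21
R4: crowded=0.39, high=0.50; OR[max(a, b)] → w = 0.50
Rules with consequent 'average': {R1, R3, R4} → strengths 0.21, 0.21, 0.50
Aggregate via t-conorm [max(a, b)]: 0.50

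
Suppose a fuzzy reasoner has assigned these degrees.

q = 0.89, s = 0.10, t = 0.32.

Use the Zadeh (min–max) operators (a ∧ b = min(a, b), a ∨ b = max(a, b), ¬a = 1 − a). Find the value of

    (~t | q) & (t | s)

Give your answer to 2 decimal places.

~t = 1 − 0.32 = 0.68
~t | q = max(a, b) on (0.68, 0.89) = 0.89
t | s = max(a, b) on (0.32, 0.10) = 0.32
(~t | q) & (t | s) = min(a, b) on (0.89, 0.32) = 0.32

0.32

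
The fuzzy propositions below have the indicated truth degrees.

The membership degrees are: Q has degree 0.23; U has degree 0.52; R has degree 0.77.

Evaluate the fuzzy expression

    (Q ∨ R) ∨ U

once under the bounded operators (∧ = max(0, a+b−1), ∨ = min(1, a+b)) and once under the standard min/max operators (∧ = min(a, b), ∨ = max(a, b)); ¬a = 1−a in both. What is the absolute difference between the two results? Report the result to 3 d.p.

0.230

Under bounded:
  Q ∨ R = min(1, a+b) on (0.23, 0.77) = 1.00
  (Q ∨ R) ∨ U = min(1, a+b) on (1.00, 0.52) = 1.00
  → value = 1.0000
Under standard min/max:
  Q ∨ R = max(a, b) on (0.23, 0.77) = 0.77
  (Q ∨ R) ∨ U = max(a, b) on (0.77, 0.52) = 0.77
  → value = 0.7700
|1.0000 − 0.7700| = 0.230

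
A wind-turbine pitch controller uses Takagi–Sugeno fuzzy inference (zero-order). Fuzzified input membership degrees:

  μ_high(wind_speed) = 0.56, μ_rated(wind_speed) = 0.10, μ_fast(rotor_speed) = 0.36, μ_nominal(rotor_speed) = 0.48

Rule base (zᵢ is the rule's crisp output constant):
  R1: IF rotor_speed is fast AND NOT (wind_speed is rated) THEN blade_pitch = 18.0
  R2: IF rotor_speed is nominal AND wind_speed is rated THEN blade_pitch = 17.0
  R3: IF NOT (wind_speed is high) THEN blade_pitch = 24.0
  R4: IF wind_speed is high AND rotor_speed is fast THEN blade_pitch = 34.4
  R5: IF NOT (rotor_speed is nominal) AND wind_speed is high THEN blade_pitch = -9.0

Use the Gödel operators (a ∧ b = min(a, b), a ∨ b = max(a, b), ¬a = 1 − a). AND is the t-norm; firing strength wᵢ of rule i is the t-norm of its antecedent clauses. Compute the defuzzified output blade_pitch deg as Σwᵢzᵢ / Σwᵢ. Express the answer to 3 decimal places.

14.856

R1 (z=18.0): fast=0.36, ¬rated=1−0.10=0.90; AND[min(a, b)] → w = 0.36
R2 (z=17.0): nominal=0.48, rated=0.10; AND[min(a, b)] → w = 0.10
R3 (z=24.0): ¬high=1−0.56=0.44 → w = 0.44
R4 (z=34.4): high=0.56, fast=0.36; AND[min(a, b)] → w = 0.36
R5 (z=-9.0): ¬nominal=1−0.48=0.52, high=0.56; AND[min(a, b)] → w = 0.52
Weighted average = (0.36·18.0 + 0.10·17.0 + 0.44·24.0 + 0.36·34.4 + 0.52·-9.0) / (0.36 + 0.10 + 0.44 + 0.36 + 0.52)
  = 26.4440 / 1.7800 = 14.856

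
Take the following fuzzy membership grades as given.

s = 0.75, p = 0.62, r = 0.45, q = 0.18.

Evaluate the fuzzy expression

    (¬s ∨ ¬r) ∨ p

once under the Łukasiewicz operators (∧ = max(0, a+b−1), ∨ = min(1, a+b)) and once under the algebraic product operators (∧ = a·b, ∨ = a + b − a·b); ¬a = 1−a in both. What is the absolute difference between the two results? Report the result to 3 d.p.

Under Łukasiewicz:
  ¬s = 1 − 0.75 = 0.25
  ¬r = 1 − 0.45 = 0.55
  ¬s ∨ ¬r = min(1, a+b) on (0.25, 0.55) = 0.80
  (¬s ∨ ¬r) ∨ p = min(1, a+b) on (0.80, 0.62) = 1.00
  → value = 1.0000
Under algebraic product:
  ¬s = 1 − 0.7500 = 0.2500
  ¬r = 1 − 0.4500 = 0.5500
  ¬s ∨ ¬r = a + b − a·b on (0.2500, 0.5500) = 0.6625
  (¬s ∨ ¬r) ∨ p = a + b − a·b on (0.6625, 0.6200) = 0.8718
  → value = 0.8718
|1.0000 − 0.8718| = 0.128

0.128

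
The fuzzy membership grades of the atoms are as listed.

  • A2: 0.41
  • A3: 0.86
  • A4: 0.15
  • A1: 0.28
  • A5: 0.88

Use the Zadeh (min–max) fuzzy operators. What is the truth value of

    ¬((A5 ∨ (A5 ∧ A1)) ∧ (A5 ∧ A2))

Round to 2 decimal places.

0.59

A5 ∧ A1 = min(a, b) on (0.88, 0.28) = 0.28
A5 ∨ (A5 ∧ A1) = max(a, b) on (0.88, 0.28) = 0.88
A5 ∧ A2 = min(a, b) on (0.88, 0.41) = 0.41
(A5 ∨ (A5 ∧ A1)) ∧ (A5 ∧ A2) = min(a, b) on (0.88, 0.41) = 0.41
¬((A5 ∨ (A5 ∧ A1)) ∧ (A5 ∧ A2)) = 1 − 0.41 = 0.59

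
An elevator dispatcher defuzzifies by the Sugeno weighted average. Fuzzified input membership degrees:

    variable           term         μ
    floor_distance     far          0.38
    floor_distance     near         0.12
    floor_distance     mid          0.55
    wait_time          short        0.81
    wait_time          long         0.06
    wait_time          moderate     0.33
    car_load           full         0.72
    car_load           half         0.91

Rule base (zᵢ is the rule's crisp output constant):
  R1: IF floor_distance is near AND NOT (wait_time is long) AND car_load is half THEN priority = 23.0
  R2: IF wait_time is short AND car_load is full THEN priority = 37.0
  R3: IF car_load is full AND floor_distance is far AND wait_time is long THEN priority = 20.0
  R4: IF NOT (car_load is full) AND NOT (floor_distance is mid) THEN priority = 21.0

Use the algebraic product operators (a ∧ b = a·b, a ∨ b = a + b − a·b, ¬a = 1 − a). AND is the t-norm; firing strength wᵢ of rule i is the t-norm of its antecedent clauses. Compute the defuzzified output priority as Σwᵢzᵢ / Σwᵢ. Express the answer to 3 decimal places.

32.494

R1 (z=23.0): near=0.12, ¬long=1−0.06=0.94, half=0.91; AND[a·b] → w = 0.1026
R2 (z=37.0): short=0.81, full=0.72; AND[a·b] → w = 0.5832
R3 (z=20.0): full=0.72, far=0.38, long=0.06; AND[a·b] → w = 0.0164
R4 (z=21.0): ¬full=1−0.72=0.28, ¬mid=1−0.55=0.45; AND[a·b] → w = 0.1260
Weighted average = (0.1026·23.0 + 0.5832·37.0 + 0.0164·20.0 + 0.1260·21.0) / (0.1026 + 0.5832 + 0.0164 + 0.1260)
  = 26.9136 / 0.8283 = 32.494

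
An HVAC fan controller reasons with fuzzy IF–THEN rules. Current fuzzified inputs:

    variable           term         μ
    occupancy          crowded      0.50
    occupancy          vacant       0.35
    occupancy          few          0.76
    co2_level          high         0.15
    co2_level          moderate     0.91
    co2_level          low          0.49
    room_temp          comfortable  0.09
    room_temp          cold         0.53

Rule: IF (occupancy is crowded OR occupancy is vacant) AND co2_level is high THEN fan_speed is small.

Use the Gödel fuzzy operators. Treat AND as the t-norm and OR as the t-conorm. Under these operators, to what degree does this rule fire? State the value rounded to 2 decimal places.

0.15

firing strength: (crowded=0.50 OR vacant=0.35) = 0.50; AND[min(a, b)] with high=0.15 → w = 0.15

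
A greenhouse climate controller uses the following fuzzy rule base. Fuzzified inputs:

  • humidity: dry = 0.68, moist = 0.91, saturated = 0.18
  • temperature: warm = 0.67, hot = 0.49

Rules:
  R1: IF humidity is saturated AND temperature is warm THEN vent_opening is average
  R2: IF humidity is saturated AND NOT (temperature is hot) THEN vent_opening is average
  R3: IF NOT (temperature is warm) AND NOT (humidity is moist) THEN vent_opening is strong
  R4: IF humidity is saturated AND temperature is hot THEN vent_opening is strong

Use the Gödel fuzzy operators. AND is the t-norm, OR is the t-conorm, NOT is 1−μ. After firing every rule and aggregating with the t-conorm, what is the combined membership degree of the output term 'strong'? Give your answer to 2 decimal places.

0.18

R1: saturated=0.18, warm=0.67; AND[min(a, b)] → w = 0.18
R2: saturated=0.18, ¬hot=1−0.49=0.51; AND[min(a, b)] → w = 0.18
R3: ¬warm=1−0.67=0.33, ¬moist=1−0.91=0.09; AND[min(a, b)] → w = 0.09
R4: saturated=0.18, hot=0.49; AND[min(a, b)] → w = 0.18
Rules with consequent 'strong': {R3, R4} → strengths 0.09, 0.18
Aggregate via t-conorm [max(a, b)]: 0.18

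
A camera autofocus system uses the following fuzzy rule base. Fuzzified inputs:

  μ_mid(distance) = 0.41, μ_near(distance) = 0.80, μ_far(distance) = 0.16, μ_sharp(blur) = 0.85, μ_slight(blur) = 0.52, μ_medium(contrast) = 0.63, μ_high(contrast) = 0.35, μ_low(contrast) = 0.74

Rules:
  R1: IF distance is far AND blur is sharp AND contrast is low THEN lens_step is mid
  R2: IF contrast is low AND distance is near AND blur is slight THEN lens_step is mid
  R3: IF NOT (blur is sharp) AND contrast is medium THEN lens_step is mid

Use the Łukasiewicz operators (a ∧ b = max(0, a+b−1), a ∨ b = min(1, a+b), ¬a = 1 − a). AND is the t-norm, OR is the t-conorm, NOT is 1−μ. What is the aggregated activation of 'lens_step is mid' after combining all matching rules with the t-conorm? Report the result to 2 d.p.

R1: far=0.16, sharp=0.85, low=0.74; AND[max(0, a+b−1)] → w = 0.00
R2: low=0.74, near=0.80, slight=0.52; AND[max(0, a+b−1)] → w = 0.06
R3: ¬sharp=1−0.85=0.15, medium=0.63; AND[max(0, a+b−1)] → w = 0.00
Rules with consequent 'mid': {R1, R2, R3} → strengths 0.00, 0.06, 0.00
Aggregate via t-conorm [min(1, a+b)]: 0.06

0.06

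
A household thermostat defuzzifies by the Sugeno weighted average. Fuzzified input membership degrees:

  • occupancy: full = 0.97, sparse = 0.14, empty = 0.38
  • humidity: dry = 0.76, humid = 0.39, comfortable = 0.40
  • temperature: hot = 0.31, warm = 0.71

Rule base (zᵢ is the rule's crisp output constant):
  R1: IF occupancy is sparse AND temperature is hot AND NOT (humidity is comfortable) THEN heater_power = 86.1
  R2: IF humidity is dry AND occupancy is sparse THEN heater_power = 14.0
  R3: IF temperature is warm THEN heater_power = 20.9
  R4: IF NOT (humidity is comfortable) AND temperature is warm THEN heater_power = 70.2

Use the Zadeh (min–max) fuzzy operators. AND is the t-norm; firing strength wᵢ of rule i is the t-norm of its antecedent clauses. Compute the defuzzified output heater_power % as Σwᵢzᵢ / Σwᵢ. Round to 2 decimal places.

44.64

R1 (z=86.1): sparse=0.14, hot=0.31, ¬comfortable=1−0.40=0.60; AND[min(a, b)] → w = 0.14
R2 (z=14.0): dry=0.76, sparse=0.14; AND[min(a, b)] → w = 0.14
R3 (z=20.9): warm=0.71 → w = 0.71
R4 (z=70.2): ¬comfortable=1−0.40=0.60, warm=0.71; AND[min(a, b)] → w = 0.60
Weighted average = (0.14·86.1 + 0.14·14.0 + 0.71·20.9 + 0.60·70.2) / (0.14 + 0.14 + 0.71 + 0.60)
  = 70.9730 / 1.5900 = 44.64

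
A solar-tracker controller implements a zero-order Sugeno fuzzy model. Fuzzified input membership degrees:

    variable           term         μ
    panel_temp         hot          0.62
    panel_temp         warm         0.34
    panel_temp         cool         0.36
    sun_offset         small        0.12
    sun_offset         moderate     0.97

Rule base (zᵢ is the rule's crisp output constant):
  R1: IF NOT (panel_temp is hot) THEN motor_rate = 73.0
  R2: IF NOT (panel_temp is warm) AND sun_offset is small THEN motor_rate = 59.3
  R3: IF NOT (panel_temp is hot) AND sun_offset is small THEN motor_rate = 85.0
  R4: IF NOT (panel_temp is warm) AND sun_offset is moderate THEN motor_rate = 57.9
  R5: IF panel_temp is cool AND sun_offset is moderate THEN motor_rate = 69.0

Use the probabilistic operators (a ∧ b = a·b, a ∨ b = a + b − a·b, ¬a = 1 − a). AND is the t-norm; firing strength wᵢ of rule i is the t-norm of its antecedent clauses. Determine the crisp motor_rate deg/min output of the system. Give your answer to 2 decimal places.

R1 (z=73.0): ¬hot=1−0.62=0.38 → w = 0.3800
R2 (z=59.3): ¬warm=1−0.34=0.66, small=0.12; AND[a·b] → w = 0.0792
R3 (z=85.0): ¬hot=1−0.62=0.38, small=0.12; AND[a·b] → w = 0.0456
R4 (z=57.9): ¬warm=1−0.34=0.66, moderate=0.97; AND[a·b] → w = 0.6402
R5 (z=69.0): cool=0.36, moderate=0.97; AND[a·b] → w = 0.3492
Weighted average = (0.3800·73.0 + 0.0792·59.3 + 0.0456·85.0 + 0.6402·57.9 + 0.3492·69.0) / (0.3800 + 0.0792 + 0.0456 + 0.6402 + 0.3492)
  = 97.4749 / 1.4942 = 65.24

65.24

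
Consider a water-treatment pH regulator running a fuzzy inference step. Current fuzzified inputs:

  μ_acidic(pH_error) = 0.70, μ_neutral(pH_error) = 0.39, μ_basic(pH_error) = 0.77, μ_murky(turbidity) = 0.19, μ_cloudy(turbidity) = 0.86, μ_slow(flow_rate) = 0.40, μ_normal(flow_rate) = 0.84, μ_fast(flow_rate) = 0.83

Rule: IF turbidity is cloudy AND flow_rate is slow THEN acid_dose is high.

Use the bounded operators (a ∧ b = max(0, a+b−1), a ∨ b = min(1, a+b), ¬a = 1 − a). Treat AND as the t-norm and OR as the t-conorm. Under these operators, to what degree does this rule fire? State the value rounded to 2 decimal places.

0.26

firing strength: cloudy=0.86, slow=0.40; AND[max(0, a+b−1)] → w = 0.26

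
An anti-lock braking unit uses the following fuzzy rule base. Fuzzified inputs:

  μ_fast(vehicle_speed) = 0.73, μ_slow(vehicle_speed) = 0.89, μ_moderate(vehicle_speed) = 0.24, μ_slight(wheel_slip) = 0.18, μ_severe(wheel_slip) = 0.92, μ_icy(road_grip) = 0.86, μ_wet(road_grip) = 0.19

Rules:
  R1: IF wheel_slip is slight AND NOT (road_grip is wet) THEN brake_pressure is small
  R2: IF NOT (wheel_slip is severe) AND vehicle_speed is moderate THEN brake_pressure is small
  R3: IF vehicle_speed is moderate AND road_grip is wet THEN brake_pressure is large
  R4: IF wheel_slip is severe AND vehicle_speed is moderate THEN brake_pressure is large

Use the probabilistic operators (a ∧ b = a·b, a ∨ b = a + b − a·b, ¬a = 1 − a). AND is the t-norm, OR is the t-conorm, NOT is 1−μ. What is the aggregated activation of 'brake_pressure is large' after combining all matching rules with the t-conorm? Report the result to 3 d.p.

0.256

R1: slight=0.18, ¬wet=1−0.19=0.81; AND[a·b] → w = 0.1458
R2: ¬severe=1−0.92=0.08, moderate=0.24; AND[a·b] → w = 0.0192
R3: moderate=0.24, wet=0.19; AND[a·b] → w = 0.0456
R4: severe=0.92, moderate=0.24; AND[a·b] → w = 0.2208
Rules with consequent 'large': {R3, R4} → strengths 0.0456, 0.2208
Aggregate via t-conorm [a + b − a·b]: 0.2563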